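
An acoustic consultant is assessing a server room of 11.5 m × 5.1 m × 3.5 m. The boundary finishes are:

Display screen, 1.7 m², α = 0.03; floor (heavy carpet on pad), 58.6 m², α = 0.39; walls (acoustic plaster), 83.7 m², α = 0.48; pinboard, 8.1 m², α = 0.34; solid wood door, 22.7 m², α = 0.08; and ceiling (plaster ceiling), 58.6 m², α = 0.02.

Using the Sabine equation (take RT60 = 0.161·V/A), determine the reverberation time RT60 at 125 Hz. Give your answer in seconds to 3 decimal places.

0.480 sec

Equivalent absorption area: A = 1.7*0.03 + 58.6*0.39 + 83.7*0.48 + 8.1*0.34 + 22.7*0.08 + 58.6*0.02 = 68.823 m².
Volume V = 11.5 × 5.1 × 3.5 = 205.275 m³.
T = 0.161 V/A = 0.161·205.275/68.823 = 0.480 s.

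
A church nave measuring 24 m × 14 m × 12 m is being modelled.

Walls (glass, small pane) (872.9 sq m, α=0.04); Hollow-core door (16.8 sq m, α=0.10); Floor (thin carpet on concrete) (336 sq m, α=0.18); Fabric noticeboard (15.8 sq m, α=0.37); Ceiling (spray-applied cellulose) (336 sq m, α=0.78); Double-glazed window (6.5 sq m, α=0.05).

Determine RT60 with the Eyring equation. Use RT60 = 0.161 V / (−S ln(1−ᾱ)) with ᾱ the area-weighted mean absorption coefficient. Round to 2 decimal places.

Total surface area S = 872.9 + 16.8 + 336 + 15.8 + 336 + 6.5 = 1584.0 sq m.
Absorption A = 872.9×0.04 + 16.8×0.10 + 336×0.18 + 15.8×0.37 + 336×0.78 + 6.5×0.05 = 365.327 sabins.
ᾱ = 365.327 / 1584.0 = 0.2306.
−S·ln(1−ᾱ) = −1584.0 × ln(1 − 0.2306) = 415.237.
V = 24 × 14 × 12 = 4032 m³.
RT60 = 0.161 × 4032 / 415.237 = 1.56 s.

1.56 sec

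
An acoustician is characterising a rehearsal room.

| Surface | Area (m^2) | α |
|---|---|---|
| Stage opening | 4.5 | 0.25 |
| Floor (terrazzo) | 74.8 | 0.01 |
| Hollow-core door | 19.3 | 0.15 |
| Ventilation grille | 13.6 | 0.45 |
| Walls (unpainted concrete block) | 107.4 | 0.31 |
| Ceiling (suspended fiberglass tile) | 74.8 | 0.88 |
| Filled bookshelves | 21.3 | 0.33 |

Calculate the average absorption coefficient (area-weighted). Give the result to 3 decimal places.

0.371

Total surface area S = 315.7 m^2.
A = 4.5·0.25 + 74.8·0.01 + 19.3·0.15 + 13.6·0.45 + 107.4·0.31 + 74.8·0.88 + 21.3·0.33 = 117.035 sabins.
ᾱ = 117.035 / 315.7 = 0.371.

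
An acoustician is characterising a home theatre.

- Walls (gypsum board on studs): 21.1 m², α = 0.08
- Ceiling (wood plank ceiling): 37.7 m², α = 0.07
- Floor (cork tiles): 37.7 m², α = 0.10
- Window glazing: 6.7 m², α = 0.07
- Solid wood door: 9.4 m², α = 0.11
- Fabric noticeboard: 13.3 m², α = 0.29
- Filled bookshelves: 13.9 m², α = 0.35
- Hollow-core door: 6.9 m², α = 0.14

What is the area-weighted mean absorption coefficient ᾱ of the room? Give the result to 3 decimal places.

0.131

S = Σ Sᵢ = 21.1 + 37.7 + 37.7 + 6.7 + 9.4 + 13.3 + 13.9 + 6.9 = 146.7 m².
A = 21.1*0.08 + 37.7*0.07 + 37.7*0.10 + 6.7*0.07 + 9.4*0.11 + 13.3*0.29 + 13.9*0.35 + 6.9*0.14 = 19.288 sabins.
ᾱ = 19.288 / 146.7 = 0.131.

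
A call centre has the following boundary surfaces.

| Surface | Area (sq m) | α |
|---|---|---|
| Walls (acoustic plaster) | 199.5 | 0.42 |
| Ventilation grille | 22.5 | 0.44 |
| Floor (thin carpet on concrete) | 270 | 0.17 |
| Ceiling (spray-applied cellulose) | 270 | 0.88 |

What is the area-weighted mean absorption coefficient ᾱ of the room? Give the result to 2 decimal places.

0.49

Total surface area S = 762.0 sq m.
Weighted sum Σ Sα = 377.190.
ᾱ = 377.190 / 762.0 = 0.49.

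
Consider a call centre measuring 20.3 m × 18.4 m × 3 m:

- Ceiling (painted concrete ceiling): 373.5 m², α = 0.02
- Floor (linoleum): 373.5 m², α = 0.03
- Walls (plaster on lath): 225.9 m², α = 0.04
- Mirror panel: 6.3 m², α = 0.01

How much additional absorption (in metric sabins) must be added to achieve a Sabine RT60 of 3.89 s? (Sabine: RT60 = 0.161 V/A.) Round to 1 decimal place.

Summing Sᵢαᵢ: 7.470 + 11.205 + 9.036 + 0.063 → A₁ = 27.774 sabins.
For T = 3.89 s, need A₂ = 0.161·V/T = 0.161·1120.56/3.89 = 46.378 sabins.
Shortfall: 46.378 − 27.774 = 18.6 sabins.

18.6 sabins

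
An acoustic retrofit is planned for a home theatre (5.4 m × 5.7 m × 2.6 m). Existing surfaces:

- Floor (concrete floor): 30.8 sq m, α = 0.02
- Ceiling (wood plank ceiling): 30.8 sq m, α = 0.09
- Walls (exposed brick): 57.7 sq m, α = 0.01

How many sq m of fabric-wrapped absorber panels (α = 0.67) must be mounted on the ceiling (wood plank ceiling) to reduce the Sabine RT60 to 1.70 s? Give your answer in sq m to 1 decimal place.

6.2

Summing Sᵢαᵢ: 0.616 + 2.772 + 0.577 → A₁ = 3.965 sabins.
V = 80.028 m³. Target absorption A₂ = 0.161 × 80.028 / 1.70 = 7.579 sabins.
ΔA needed = 7.579 − 3.965 = 3.614 sabins.
Net gain per sq m: Δα = 0.67 − 0.09 = 0.58.
Area = ΔA/Δα = 3.614/0.58 = 6.2 sq m.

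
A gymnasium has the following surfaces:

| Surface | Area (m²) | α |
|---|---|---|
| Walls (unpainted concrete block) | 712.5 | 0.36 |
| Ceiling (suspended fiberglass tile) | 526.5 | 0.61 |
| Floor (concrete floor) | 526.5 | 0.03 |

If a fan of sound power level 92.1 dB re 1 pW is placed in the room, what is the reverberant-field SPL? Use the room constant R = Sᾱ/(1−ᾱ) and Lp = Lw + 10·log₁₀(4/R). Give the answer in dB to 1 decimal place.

68.6 dB

A = 593.460 sabins; S = 1765.5 m².
ᾱ = 0.3361, so room constant R = A/(1−ᾱ) = 893.900 m².
Lp = 92.1 + 10·log₁₀(4/893.900) = 92.1 + (-23.49) = 68.6 dB.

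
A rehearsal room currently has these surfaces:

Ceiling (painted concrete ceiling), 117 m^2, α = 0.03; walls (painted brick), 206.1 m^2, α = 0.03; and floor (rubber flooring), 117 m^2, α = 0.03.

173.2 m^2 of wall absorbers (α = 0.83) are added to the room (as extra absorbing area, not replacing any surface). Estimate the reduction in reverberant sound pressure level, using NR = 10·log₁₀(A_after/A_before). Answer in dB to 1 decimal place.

A_before = Σ Sᵢαᵢ = 117*0.03 + 206.1*0.03 + 117*0.03 = 13.203 sabins.
Added absorption = 173.2 × 0.83 = 143.756 sabins.
A_after = 13.203 + 143.756 = 156.959 sabins.
NR = 10·log₁₀(156.959/13.203) = 10.8 dB.

10.8 dB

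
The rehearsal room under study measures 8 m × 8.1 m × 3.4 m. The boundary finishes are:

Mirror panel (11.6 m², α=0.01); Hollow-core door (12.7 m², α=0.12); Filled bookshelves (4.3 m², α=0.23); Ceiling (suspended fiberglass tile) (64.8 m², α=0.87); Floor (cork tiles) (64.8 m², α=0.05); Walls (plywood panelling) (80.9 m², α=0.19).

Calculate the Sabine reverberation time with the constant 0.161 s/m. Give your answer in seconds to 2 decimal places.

Total absorption A = 11.6·0.01 + 12.7·0.12 + 4.3·0.23 + 64.8·0.87 + 64.8·0.05 + 80.9·0.19
  = 0.116 + 1.524 + 0.989 + 56.376 + 3.240 + 15.371 = 77.616 m² sabins.
Volume V = 8 × 8.1 × 3.4 = 220.32 m³.
RT60 = 0.161 · V / A = 0.161 × 220.32 / 77.616 = 0.46 s.

0.46 sec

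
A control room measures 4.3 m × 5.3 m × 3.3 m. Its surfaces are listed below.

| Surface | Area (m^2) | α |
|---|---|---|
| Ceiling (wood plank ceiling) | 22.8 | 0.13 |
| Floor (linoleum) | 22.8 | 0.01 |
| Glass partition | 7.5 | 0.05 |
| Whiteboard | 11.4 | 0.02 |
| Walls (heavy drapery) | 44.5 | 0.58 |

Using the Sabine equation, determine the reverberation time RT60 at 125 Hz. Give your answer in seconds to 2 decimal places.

0.41 s

Equivalent absorption area: A = 22.8·0.13 + 22.8·0.01 + 7.5·0.05 + 11.4·0.02 + 44.5·0.58 = 29.605 m^2.
Room volume: 75.207 m³.
RT60 = 0.161 · V / A = 0.161 × 75.207 / 29.605 = 0.41 s.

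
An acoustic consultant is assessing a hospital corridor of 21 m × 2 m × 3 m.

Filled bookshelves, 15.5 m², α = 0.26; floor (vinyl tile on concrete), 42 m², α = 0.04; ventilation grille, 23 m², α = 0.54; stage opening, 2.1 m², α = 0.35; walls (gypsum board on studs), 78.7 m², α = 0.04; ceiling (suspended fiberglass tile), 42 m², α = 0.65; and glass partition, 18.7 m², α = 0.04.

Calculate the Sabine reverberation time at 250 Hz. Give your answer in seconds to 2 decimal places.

Summing Sᵢαᵢ: 4.030 + 1.680 + 12.420 + 0.735 + 3.148 + 27.300 + 0.748 → A = 50.061 sabins.
V = 21·2·3 = 126 m³.
RT60 = 0.161 · V / A = 0.161 × 126 / 50.061 = 0.41 s.

0.41 sec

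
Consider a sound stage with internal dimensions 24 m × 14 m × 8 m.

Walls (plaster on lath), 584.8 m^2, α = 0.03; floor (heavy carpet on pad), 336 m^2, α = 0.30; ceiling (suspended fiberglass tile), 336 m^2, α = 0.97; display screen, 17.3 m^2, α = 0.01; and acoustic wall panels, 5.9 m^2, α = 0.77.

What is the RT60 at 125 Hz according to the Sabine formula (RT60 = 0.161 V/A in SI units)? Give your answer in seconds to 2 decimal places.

0.96 s

A = Σ Sᵢαᵢ = 584.8×0.03 + 336×0.30 + 336×0.97 + 17.3×0.01 + 5.9×0.77 = 448.980 sabins.
Volume V = 24 × 14 × 8 = 2688 m³.
RT60 = 0.161 · V / A = 0.161 × 2688 / 448.980 = 0.96 s.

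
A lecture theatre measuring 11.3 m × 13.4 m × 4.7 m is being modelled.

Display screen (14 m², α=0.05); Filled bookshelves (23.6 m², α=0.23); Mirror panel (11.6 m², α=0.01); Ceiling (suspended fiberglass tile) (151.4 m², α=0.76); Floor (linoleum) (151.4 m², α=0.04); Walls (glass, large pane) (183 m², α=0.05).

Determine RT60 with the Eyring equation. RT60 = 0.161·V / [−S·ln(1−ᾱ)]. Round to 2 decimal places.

S = Σ Sᵢ = 535.0 m².
Σ(Sᵢαᵢ) = 14·0.05 + 23.6·0.23 + 11.6·0.01 + 151.4·0.76 + 151.4·0.04 + 183·0.05 = 136.514.
ᾱ = 136.514 / 535.0 = 0.2552.
Eyring denominator: −S ln(1−ᾱ) = 157.632.
V = 11.3 × 13.4 × 4.7 = 711.674 m³.
T = 0.161·V/[−S·ln(1−ᾱ)] = 0.161·711.674/157.632 = 0.73 s.

0.73 sec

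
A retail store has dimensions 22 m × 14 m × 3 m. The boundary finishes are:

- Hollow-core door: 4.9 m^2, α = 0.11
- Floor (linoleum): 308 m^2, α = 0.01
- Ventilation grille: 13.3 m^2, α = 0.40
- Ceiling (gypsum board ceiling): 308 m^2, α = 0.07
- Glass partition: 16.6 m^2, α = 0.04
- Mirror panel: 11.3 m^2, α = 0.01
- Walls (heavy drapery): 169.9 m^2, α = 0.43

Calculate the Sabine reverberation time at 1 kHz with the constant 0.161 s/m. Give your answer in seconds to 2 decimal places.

Summing Sᵢαᵢ: 0.539 + 3.080 + 5.320 + 21.560 + 0.664 + 0.113 + 73.057 → A = 104.333 sabins.
V = 22·14·3 = 924 m³.
T = 0.161 V/A = 0.161·924/104.333 = 1.43 s.

1.43 s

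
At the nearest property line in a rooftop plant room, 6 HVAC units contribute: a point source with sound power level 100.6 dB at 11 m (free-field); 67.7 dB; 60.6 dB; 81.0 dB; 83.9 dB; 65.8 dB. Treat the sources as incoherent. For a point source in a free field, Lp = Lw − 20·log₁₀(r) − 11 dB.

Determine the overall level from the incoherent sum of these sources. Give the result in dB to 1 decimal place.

85.9 dB

Source at 11 m: Lp = 100.6 − 20·log₁₀(11) − 11 = 68.8 dB.
Σ 10^(Lᵢ/10) = 3.898e+08.
L_total = 10·log₁₀(3.898e+08) = 85.9 dB.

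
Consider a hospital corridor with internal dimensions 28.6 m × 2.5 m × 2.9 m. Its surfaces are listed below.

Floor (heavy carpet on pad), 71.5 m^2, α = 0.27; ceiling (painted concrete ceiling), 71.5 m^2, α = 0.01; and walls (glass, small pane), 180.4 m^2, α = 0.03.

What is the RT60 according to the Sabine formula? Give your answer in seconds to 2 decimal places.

1.31 s

Summing Sᵢαᵢ: 19.305 + 0.715 + 5.412 → A = 25.432 sabins.
Volume V = 28.6 × 2.5 × 2.9 = 207.35 m³.
Sabine: RT60 = 0.161 × 207.35 / 25.432 = 1.31 s.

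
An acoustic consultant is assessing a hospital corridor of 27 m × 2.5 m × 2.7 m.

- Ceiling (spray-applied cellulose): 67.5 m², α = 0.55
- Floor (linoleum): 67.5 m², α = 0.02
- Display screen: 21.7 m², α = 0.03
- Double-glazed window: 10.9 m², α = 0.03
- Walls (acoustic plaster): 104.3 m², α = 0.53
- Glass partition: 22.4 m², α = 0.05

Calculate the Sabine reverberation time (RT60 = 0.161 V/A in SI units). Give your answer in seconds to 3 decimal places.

0.306 s

Total absorption A = 67.5×0.55 + 67.5×0.02 + 21.7×0.03 + 10.9×0.03 + 104.3×0.53 + 22.4×0.05
  = 37.125 + 1.350 + 0.651 + 0.327 + 55.279 + 1.120 = 95.852 m² sabins.
Room volume: 182.25 m³.
Sabine: RT60 = 0.161 × 182.25 / 95.852 = 0.306 s.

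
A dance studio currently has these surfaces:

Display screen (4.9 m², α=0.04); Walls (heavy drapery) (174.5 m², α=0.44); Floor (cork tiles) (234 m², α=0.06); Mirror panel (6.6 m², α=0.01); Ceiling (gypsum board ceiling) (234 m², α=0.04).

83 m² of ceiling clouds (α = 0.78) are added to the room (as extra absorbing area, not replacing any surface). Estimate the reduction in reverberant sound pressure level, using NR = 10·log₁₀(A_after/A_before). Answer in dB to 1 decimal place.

2.2 dB

Summing Sᵢαᵢ: 0.196 + 76.780 + 14.040 + 0.066 + 9.360 → A_before = 100.442 sabins.
Added absorption = 83 × 0.78 = 64.740 sabins.
New total A_after = 165.182 sabins.
Reduction = 10 log₁₀(A_after/A_before) = 10 log₁₀(1.6446) = 2.2 dB.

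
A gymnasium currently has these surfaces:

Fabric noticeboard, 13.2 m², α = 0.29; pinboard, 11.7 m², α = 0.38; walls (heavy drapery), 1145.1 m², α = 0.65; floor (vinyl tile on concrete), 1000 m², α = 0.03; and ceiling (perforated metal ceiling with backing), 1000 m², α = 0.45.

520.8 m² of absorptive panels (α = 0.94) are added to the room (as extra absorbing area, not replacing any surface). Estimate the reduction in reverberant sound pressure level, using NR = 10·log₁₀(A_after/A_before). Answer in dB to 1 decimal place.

1.5 dB

A_before = Σ Sᵢαᵢ = 13.2*0.29 + 11.7*0.38 + 1145.1*0.65 + 1000*0.03 + 1000*0.45 = 1232.589 sabins.
Treatment contributes 520.8·0.94 = 489.552 sabins.
A_after = 1232.589 + 489.552 = 1722.141 sabins.
NR = 10·log₁₀(1722.141/1232.589) = 1.5 dB.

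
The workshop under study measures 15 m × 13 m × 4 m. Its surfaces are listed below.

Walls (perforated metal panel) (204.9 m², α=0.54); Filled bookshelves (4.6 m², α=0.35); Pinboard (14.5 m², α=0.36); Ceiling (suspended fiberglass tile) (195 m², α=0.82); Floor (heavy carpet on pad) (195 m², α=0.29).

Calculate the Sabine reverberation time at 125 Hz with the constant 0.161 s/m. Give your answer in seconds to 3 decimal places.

Summing Sᵢαᵢ: 110.646 + 1.610 + 5.220 + 159.900 + 56.550 → A = 333.926 sabins.
Room volume: 780 m³.
RT60 = 0.161 · V / A = 0.161 × 780 / 333.926 = 0.376 s.

0.376 s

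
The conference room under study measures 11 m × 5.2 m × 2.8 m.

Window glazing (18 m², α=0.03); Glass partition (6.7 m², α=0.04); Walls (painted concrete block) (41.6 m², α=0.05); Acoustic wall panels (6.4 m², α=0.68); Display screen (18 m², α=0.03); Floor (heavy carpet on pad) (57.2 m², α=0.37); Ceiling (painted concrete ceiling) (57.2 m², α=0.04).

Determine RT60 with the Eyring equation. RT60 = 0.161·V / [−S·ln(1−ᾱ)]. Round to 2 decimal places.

0.76 seconds

Total surface area S = 18 + 6.7 + 41.6 + 6.4 + 18 + 57.2 + 57.2 = 205.1 m².
Σ(Sᵢαᵢ) = 18·0.03 + 6.7·0.04 + 41.6·0.05 + 6.4·0.68 + 18·0.03 + 57.2·0.37 + 57.2·0.04 = 31.232.
Mean coefficient ᾱ = A/S = 0.1523.
Eyring denominator: −S ln(1−ᾱ) = 33.888.
V = 11 × 5.2 × 2.8 = 160.16 m³.
T = 0.161·V/[−S·ln(1−ᾱ)] = 0.161·160.16/33.888 = 0.76 s.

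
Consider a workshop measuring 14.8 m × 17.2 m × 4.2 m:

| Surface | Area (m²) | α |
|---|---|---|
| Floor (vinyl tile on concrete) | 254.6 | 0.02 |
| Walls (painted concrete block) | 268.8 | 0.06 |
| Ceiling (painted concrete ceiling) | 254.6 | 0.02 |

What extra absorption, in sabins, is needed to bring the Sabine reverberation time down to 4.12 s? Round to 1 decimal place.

Summing Sᵢαᵢ: 5.092 + 16.128 + 5.092 → A₁ = 26.312 sabins.
Target A₂ = 0.161·1069.152/4.12 = 41.780 sabins (V = 1069.152 m³).
Additional absorption ΔA = 41.780 − 26.312 = 15.5 sabins.

15.5 sabins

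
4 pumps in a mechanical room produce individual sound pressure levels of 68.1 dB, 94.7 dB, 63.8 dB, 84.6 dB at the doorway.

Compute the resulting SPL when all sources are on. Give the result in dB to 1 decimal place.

95.1 dB

Σ 10^(Lᵢ/10) = 3.248e+09.
Combined level = 10 log₁₀(3.248e+09) = 95.1 dB.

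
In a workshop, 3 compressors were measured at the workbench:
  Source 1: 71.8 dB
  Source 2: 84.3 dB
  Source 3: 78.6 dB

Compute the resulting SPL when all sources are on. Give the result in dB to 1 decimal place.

85.5 dB

Sum in the linear (power) domain: Σ 10^(Lᵢ/10) = 10^(71.8/10) + 10^(84.3/10) + 10^(78.6/10) = 3.567e+08.
L_total = 10·log₁₀(3.567e+08) = 85.5 dB.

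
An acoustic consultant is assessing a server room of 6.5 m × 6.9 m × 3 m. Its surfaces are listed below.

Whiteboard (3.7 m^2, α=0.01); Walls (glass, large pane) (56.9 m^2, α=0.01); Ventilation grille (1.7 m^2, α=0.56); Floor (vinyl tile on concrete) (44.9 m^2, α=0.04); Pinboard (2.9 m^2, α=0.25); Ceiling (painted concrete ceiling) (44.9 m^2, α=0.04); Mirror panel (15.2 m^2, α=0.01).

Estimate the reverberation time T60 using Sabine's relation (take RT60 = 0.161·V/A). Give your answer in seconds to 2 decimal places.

3.59 sec

Summing Sᵢαᵢ: 0.037 + 0.569 + 0.952 + 1.796 + 0.725 + 1.796 + 0.152 → A = 6.027 sabins.
V = 6.5·6.9·3 = 134.55 m³.
T = 0.161 V/A = 0.161·134.55/6.027 = 3.59 s.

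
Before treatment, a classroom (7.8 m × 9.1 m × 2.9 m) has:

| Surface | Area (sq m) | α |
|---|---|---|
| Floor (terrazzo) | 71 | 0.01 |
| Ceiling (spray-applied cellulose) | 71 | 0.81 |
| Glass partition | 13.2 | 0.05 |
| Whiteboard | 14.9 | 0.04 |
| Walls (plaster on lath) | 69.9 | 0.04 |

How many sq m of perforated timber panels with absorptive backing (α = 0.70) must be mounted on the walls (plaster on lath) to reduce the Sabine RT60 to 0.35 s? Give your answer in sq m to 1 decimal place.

49.1

Total absorption A₁ = 71×0.01 + 71×0.81 + 13.2×0.05 + 14.9×0.04 + 69.9×0.04
  = 0.710 + 57.510 + 0.660 + 0.596 + 2.796 = 62.272 sq m sabins.
Required A₂ = 0.161·205.842/0.35 = 94.687 sabins.
Absorption to add: 94.687 − 62.272 = 32.415 sabins.
Net gain per sq m: Δα = 0.70 − 0.04 = 0.66.
Panel area = 32.415 / 0.66 = 49.1 sq m.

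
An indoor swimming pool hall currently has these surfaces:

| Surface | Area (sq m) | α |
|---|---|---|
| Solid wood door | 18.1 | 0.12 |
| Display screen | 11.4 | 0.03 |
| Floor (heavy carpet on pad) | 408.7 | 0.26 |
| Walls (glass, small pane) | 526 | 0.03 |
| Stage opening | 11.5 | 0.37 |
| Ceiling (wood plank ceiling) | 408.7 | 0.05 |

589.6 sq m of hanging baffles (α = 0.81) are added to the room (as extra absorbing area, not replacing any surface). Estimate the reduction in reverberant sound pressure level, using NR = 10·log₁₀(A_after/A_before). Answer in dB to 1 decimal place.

6.2 dB

Equivalent absorption area: A_before = 18.1·0.12 + 11.4·0.03 + 408.7·0.26 + 526·0.03 + 11.5·0.37 + 408.7·0.05 = 149.246 sq m.
Added absorption = 589.6 × 0.81 = 477.576 sabins.
A_after = 149.246 + 477.576 = 626.822 sabins.
NR = 10·log₁₀(626.822/149.246) = 6.2 dB.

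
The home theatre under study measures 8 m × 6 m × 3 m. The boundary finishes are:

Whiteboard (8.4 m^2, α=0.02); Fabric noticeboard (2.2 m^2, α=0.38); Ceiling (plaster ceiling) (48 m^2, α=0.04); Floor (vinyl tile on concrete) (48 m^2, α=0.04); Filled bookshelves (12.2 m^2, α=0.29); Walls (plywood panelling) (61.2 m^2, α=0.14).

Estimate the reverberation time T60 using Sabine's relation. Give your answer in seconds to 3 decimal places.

Equivalent absorption area: A = 8.4·0.02 + 2.2·0.38 + 48·0.04 + 48·0.04 + 12.2·0.29 + 61.2·0.14 = 16.950 m^2.
V = 8·6·3 = 144 m³.
Sabine: RT60 = 0.161 × 144 / 16.950 = 1.368 s.

1.368 s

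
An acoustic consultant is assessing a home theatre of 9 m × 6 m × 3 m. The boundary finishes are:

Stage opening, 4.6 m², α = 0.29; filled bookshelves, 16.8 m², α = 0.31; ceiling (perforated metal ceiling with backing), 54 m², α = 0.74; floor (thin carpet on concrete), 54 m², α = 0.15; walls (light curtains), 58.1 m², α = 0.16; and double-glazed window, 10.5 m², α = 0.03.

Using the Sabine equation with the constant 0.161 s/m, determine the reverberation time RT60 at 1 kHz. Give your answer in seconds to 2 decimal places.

0.41 sec

A = Σ Sᵢαᵢ = 4.6×0.29 + 16.8×0.31 + 54×0.74 + 54×0.15 + 58.1×0.16 + 10.5×0.03 = 64.213 sabins.
V = 9·6·3 = 162 m³.
RT60 = 0.161 · V / A = 0.161 × 162 / 64.213 = 0.41 s.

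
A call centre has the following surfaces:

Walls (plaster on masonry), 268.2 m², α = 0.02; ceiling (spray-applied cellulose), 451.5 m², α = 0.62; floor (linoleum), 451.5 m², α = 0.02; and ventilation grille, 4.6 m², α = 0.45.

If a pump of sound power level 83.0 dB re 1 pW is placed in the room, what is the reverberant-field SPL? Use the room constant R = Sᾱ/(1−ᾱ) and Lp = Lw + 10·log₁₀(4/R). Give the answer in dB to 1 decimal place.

63.0 dB

Σ(Sᵢαᵢ) = 268.2·0.02 + 451.5·0.62 + 451.5·0.02 + 4.6·0.45 = 296.394; total area S = 1175.8 m².
ᾱ = 296.394/1175.8 = 0.2521; R = Sᾱ/(1−ᾱ) = 296.394/(1−0.2521) = 396.302 m².
Lp = 83.0 + 10·log₁₀(4/396.302) = 83.0 + (-19.96) = 63.0 dB.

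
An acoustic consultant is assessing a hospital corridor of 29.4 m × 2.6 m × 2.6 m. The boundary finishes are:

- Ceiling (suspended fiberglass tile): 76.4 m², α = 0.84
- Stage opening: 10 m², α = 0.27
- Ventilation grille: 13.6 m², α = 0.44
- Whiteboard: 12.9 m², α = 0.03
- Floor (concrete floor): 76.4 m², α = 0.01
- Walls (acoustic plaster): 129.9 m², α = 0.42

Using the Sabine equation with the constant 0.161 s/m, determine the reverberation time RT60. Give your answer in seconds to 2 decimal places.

0.25 s

Total absorption A = 76.4×0.84 + 10×0.27 + 13.6×0.44 + 12.9×0.03 + 76.4×0.01 + 129.9×0.42
  = 64.176 + 2.700 + 5.984 + 0.387 + 0.764 + 54.558 = 128.569 m² sabins.
Room volume: 198.744 m³.
Sabine: RT60 = 0.161 × 198.744 / 128.569 = 0.25 s.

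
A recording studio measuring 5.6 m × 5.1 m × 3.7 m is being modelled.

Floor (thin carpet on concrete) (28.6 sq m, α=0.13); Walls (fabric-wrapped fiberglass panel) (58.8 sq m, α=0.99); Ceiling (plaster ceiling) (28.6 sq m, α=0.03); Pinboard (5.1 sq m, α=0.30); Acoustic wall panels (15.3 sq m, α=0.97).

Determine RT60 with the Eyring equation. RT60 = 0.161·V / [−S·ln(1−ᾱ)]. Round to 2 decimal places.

Total surface area S = 28.6 + 58.8 + 28.6 + 5.1 + 15.3 = 136.4 sq m.
Absorption A = 28.6·0.13 + 58.8·0.99 + 28.6·0.03 + 5.1·0.30 + 15.3·0.97 = 79.159 sabins.
ᾱ = 79.159 / 136.4 = 0.5803.
Eyring denominator: −S ln(1−ᾱ) = 118.425.
V = 5.6 × 5.1 × 3.7 = 105.672 m³.
T = 0.161·V/[−S·ln(1−ᾱ)] = 0.161·105.672/118.425 = 0.14 s.

0.14 s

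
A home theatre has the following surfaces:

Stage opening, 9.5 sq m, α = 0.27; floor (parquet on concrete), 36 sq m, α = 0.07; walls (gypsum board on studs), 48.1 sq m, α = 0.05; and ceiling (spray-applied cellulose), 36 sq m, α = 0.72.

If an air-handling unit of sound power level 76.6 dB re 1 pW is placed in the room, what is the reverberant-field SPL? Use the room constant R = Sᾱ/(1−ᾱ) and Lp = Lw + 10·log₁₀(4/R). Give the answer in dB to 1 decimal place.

Σ(Sᵢαᵢ) = 9.5×0.27 + 36×0.07 + 48.1×0.05 + 36×0.72 = 33.410; total area S = 129.6 sq m.
ᾱ = 33.410/129.6 = 0.2578; R = Sᾱ/(1−ᾱ) = 33.410/(1−0.2578) = 45.015 sq m.
Lp = 76.6 + 10·log₁₀(4/45.015) = 76.6 + (-10.51) = 66.1 dB.

66.1 dB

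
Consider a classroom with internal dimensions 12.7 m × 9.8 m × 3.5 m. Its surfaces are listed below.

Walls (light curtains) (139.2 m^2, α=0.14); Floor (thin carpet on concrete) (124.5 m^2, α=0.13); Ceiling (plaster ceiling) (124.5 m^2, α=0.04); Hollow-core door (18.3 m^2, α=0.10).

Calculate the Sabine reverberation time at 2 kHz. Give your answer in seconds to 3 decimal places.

Total absorption A = 139.2×0.14 + 124.5×0.13 + 124.5×0.04 + 18.3×0.10
  = 19.488 + 16.185 + 4.980 + 1.830 = 42.483 m^2 sabins.
Room volume: 435.61 m³.
T = 0.161 V/A = 0.161·435.61/42.483 = 1.651 s.

1.651 sec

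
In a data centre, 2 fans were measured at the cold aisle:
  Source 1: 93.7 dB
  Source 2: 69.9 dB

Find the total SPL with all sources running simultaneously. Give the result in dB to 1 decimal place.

93.7 dB

Sum in the linear (power) domain: Σ 10^(Lᵢ/10) = 10^(93.7/10) + 10^(69.9/10) = 2.354e+09.
L_total = 10·log₁₀(2.354e+09) = 93.7 dB.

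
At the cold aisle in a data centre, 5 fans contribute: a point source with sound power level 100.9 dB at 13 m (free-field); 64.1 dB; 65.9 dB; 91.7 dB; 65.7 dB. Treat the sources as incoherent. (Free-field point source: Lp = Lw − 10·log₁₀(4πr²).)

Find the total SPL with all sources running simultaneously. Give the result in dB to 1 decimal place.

91.7 dB

Source at 13 m: Lp = 100.9 − 10·log₁₀(4π·13²) = 100.9 − 10·log₁₀(2123.717) = 67.6 dB.
Σ 10^(Lᵢ/10) = 1.495e+09.
Back to dB: 10·log₁₀ Σ = 91.7 dB.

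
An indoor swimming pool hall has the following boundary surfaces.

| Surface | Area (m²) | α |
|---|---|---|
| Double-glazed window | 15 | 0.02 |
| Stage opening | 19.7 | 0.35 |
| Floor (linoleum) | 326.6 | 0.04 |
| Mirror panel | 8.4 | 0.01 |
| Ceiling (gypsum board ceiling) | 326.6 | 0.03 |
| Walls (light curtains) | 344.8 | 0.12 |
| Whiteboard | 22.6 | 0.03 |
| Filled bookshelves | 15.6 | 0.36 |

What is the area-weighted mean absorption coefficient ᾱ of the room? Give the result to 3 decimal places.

0.072

S = Σ Sᵢ = 15 + 19.7 + 326.6 + 8.4 + 326.6 + 344.8 + 22.6 + 15.6 = 1079.3 m².
Σ(Sᵢαᵢ) = 15·0.02 + 19.7·0.35 + 326.6·0.04 + 8.4·0.01 + 326.6·0.03 + 344.8·0.12 + 22.6·0.03 + 15.6·0.36 = 77.811.
ᾱ = A/S = 0.072.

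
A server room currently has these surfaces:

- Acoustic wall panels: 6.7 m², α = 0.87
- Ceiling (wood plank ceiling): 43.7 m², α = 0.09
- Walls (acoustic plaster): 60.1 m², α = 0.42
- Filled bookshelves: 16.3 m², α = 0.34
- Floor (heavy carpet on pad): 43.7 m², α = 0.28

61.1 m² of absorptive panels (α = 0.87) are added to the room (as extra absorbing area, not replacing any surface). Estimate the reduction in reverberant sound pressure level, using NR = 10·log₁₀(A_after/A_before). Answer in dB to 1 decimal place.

Summing Sᵢαᵢ: 5.829 + 3.933 + 25.242 + 5.542 + 12.236 → A_before = 52.782 sabins.
Added absorption = 61.1 × 0.87 = 53.157 sabins.
New total A_after = 105.939 sabins.
Reduction = 10 log₁₀(A_after/A_before) = 10 log₁₀(2.0071) = 3.0 dB.

3.0 dB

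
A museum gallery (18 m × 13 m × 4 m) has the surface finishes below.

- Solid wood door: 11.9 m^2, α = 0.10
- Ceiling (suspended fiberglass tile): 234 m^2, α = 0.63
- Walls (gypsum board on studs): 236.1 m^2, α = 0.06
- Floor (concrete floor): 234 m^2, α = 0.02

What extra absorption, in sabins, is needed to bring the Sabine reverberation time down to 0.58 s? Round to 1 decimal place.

Total absorption A₁ = 11.9×0.10 + 234×0.63 + 236.1×0.06 + 234×0.02
  = 1.190 + 147.420 + 14.166 + 4.680 = 167.456 m^2 sabins.
For T = 0.58 s, need A₂ = 0.161·V/T = 0.161·936/0.58 = 259.821 sabins.
Additional absorption ΔA = 259.821 − 167.456 = 92.4 sabins.

92.4 sabins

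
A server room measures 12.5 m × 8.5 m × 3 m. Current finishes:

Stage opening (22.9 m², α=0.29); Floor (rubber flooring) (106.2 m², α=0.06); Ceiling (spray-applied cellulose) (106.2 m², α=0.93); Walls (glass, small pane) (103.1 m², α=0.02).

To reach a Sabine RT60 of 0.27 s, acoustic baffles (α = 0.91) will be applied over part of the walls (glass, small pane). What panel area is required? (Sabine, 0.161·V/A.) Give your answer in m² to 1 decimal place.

85.6

Equivalent absorption area: A₁ = 22.9·0.29 + 106.2·0.06 + 106.2·0.93 + 103.1·0.02 = 113.841 m².
Required A₂ = 0.161·318.75/0.27 = 190.069 sabins.
ΔA needed = 190.069 − 113.841 = 76.228 sabins.
Net gain per m²: Δα = 0.91 − 0.02 = 0.89.
Panel area = 76.228 / 0.89 = 85.6 m².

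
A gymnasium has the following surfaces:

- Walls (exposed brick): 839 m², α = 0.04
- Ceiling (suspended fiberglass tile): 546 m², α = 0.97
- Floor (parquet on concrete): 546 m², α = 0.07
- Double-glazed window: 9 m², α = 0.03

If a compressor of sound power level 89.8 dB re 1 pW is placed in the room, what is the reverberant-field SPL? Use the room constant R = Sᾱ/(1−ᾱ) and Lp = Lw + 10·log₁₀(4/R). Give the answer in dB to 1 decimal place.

Σ(Sᵢαᵢ) = 839·0.04 + 546·0.97 + 546·0.07 + 9·0.03 = 601.670; total area S = 1940.0 m².
ᾱ = 0.3101, so room constant R = A/(1−ᾱ) = 872.112 m².
Lp = 89.8 + 10·log₁₀(4/872.112) = 89.8 + (-23.39) = 66.4 dB.

66.4 dB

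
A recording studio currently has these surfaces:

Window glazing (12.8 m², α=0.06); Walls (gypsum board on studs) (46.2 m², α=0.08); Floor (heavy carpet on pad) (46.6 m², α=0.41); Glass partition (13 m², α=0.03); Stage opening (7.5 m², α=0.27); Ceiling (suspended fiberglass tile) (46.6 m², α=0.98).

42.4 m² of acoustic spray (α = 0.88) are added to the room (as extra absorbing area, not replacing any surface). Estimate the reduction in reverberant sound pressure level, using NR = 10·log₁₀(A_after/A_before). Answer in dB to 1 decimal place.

1.8 dB

Equivalent absorption area: A_before = 12.8·0.06 + 46.2·0.08 + 46.6·0.41 + 13·0.03 + 7.5·0.27 + 46.6·0.98 = 71.653 m².
Added absorption = 42.4 × 0.88 = 37.312 sabins.
New total A_after = 108.965 sabins.
Reduction = 10 log₁₀(A_after/A_before) = 10 log₁₀(1.5207) = 1.8 dB.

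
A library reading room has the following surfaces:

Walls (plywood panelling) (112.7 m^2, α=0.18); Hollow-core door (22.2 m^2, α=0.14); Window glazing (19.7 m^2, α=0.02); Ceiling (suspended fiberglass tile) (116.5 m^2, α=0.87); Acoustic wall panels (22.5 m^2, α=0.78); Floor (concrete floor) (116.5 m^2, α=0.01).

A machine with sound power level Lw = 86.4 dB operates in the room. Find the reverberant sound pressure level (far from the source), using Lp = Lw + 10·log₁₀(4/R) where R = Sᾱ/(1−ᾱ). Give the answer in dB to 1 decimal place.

A = 143.858 sabins; S = 410.1 m^2.
ᾱ = 143.858/410.1 = 0.3508; R = Sᾱ/(1−ᾱ) = 143.858/(1−0.3508) = 221.593 m^2.
Lp = 86.4 + 10·log₁₀(4/221.593) = 86.4 + (-17.43) = 69.0 dB.

69.0 dB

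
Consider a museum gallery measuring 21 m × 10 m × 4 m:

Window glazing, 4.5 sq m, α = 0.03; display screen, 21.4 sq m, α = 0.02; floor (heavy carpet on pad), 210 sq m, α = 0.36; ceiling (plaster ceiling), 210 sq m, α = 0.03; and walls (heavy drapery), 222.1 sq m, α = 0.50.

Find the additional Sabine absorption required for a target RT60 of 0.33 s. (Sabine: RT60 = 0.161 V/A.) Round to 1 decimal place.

216.3 sabins

Total absorption A₁ = 4.5×0.03 + 21.4×0.02 + 210×0.36 + 210×0.03 + 222.1×0.50
  = 0.135 + 0.428 + 75.600 + 6.300 + 111.050 = 193.513 sq m sabins.
V = 840 m³. Required absorption A₂ = 0.161 × 840 / 0.33 = 409.818 sabins.
Additional absorption ΔA = 409.818 − 193.513 = 216.3 sabins.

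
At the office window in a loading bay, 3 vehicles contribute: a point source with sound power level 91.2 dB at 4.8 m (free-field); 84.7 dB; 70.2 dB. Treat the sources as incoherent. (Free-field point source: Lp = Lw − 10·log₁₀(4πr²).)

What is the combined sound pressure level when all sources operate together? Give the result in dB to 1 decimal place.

84.9 dB

Source at 4.8 m: Lp = 91.2 − 10·log₁₀(4π·4.8²) = 91.2 − 10·log₁₀(289.529) = 66.6 dB.
Sum in the linear (power) domain: Σ 10^(Lᵢ/10) = 10^(66.6/10) + 10^(84.7/10) + 10^(70.2/10) = 3.102e+08.
Back to dB: 10·log₁₀ Σ = 84.9 dB.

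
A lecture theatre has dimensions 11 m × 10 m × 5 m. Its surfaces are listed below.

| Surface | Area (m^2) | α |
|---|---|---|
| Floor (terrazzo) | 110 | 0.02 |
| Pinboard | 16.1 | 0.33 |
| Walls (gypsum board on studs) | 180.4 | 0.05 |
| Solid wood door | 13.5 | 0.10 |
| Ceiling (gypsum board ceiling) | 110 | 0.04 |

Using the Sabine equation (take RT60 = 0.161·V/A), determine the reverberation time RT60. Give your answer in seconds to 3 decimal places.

3.974 sec

Total absorption A = 110×0.02 + 16.1×0.33 + 180.4×0.05 + 13.5×0.10 + 110×0.04
  = 2.200 + 5.313 + 9.020 + 1.350 + 4.400 = 22.283 m^2 sabins.
Room volume: 550 m³.
T = 0.161 V/A = 0.161·550/22.283 = 3.974 s.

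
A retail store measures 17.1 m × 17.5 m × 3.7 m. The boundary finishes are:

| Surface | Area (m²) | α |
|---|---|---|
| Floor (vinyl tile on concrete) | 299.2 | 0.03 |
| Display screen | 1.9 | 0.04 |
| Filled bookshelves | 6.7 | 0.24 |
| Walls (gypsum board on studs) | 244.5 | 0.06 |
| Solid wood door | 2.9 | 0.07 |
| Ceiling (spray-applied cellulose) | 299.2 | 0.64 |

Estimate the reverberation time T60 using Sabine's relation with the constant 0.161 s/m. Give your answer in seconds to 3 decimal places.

0.821 s

Summing Sᵢαᵢ: 8.976 + 0.076 + 1.608 + 14.670 + 0.203 + 191.488 → A = 217.021 sabins.
V = 17.1·17.5·3.7 = 1107.225 m³.
T = 0.161 V/A = 0.161·1107.225/217.021 = 0.821 s.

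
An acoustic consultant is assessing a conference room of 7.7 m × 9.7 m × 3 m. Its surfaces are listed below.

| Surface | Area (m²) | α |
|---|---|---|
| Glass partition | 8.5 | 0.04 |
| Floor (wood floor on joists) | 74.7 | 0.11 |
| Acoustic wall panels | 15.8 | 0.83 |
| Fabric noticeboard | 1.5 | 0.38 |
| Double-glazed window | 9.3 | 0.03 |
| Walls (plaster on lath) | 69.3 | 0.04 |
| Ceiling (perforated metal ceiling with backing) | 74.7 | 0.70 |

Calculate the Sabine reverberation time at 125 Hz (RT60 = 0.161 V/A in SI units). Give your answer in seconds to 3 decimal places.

Equivalent absorption area: A = 8.5·0.04 + 74.7·0.11 + 15.8·0.83 + 1.5·0.38 + 9.3·0.03 + 69.3·0.04 + 74.7·0.70 = 77.582 m².
V = 7.7·9.7·3 = 224.07 m³.
Sabine: RT60 = 0.161 × 224.07 / 77.582 = 0.465 s.

0.465 seconds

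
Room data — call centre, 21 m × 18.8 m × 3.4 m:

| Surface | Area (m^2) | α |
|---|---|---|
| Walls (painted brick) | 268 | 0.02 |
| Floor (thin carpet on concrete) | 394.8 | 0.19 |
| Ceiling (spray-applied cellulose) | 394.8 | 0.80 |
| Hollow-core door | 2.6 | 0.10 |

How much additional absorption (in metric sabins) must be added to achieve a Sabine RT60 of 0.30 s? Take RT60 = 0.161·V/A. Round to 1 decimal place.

Total absorption A₁ = 268*0.02 + 394.8*0.19 + 394.8*0.80 + 2.6*0.10
  = 5.360 + 75.012 + 315.840 + 0.260 = 396.472 m^2 sabins.
For T = 0.30 s, need A₂ = 0.161·V/T = 0.161·1342.32/0.30 = 720.378 sabins.
Shortfall: 720.378 − 396.472 = 323.9 sabins.

323.9 sabins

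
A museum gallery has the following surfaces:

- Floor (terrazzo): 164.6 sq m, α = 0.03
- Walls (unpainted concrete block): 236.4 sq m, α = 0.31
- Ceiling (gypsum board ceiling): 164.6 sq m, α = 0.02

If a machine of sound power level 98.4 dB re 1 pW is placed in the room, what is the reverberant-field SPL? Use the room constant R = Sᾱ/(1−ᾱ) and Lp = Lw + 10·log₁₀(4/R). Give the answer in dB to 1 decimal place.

A = 81.514 sabins; S = 565.6 sq m.
ᾱ = 81.514/565.6 = 0.1441; R = Sᾱ/(1−ᾱ) = 81.514/(1−0.1441) = 95.238 sq m.
Lp = 98.4 + 10·log₁₀(4/95.238) = 98.4 + (-13.77) = 84.6 dB.

84.6 dB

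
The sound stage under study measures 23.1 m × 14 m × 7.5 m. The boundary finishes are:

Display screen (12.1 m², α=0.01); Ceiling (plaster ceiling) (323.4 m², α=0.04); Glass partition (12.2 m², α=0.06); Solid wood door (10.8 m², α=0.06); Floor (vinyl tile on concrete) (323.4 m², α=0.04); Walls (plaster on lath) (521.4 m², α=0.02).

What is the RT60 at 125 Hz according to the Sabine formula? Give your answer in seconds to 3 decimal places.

10.331 s

Equivalent absorption area: A = 12.1·0.01 + 323.4·0.04 + 12.2·0.06 + 10.8·0.06 + 323.4·0.04 + 521.4·0.02 = 37.801 m².
Volume V = 23.1 × 14 × 7.5 = 2425.5 m³.
RT60 = 0.161 · V / A = 0.161 × 2425.5 / 37.801 = 10.331 s.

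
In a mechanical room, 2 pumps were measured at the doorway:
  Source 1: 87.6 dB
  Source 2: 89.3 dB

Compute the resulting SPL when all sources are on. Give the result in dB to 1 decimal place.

Sum in the linear (power) domain: Σ 10^(Lᵢ/10) = 10^(87.6/10) + 10^(89.3/10) = 1.427e+09.
Combined level = 10 log₁₀(1.427e+09) = 91.5 dB.

91.5 dB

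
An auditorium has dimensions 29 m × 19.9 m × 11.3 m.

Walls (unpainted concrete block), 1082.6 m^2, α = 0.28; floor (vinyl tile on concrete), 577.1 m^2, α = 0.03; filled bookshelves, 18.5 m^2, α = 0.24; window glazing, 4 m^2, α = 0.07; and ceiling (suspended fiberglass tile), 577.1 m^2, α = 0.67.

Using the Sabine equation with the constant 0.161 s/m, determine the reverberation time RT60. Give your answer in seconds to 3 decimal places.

Total absorption A = 1082.6×0.28 + 577.1×0.03 + 18.5×0.24 + 4×0.07 + 577.1×0.67
  = 303.128 + 17.313 + 4.440 + 0.280 + 386.657 = 711.818 m^2 sabins.
Volume V = 29 × 19.9 × 11.3 = 6521.23 m³.
Sabine: RT60 = 0.161 × 6521.23 / 711.818 = 1.475 s.

1.475 s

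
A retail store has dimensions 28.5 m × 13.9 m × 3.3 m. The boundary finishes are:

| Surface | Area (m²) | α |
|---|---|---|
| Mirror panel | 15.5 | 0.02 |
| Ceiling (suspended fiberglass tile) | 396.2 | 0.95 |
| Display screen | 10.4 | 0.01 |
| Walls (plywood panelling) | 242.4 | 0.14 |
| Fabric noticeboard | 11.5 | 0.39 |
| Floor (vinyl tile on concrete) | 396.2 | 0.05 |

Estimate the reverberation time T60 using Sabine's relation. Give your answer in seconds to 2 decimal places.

0.48 seconds

Total absorption A = 15.5·0.02 + 396.2·0.95 + 10.4·0.01 + 242.4·0.14 + 11.5·0.39 + 396.2·0.05
  = 0.310 + 376.390 + 0.104 + 33.936 + 4.485 + 19.810 = 435.035 m² sabins.
Volume V = 28.5 × 13.9 × 3.3 = 1307.295 m³.
T = 0.161 V/A = 0.161·1307.295/435.035 = 0.48 s.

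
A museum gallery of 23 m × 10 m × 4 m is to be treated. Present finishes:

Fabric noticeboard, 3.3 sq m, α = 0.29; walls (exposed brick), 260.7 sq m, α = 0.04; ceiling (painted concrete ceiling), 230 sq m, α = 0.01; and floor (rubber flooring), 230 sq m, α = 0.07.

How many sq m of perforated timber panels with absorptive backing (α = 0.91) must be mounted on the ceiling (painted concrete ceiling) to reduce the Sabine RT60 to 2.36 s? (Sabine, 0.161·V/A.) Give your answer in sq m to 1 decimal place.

36.6

Summing Sᵢαᵢ: 0.957 + 10.428 + 2.300 + 16.100 → A₁ = 29.785 sabins.
V = 920 m³. Target absorption A₂ = 0.161 × 920 / 2.36 = 62.763 sabins.
Absorption to add: 62.763 − 29.785 = 32.978 sabins.
Net gain per sq m: Δα = 0.91 − 0.01 = 0.90.
Panel area = 32.978 / 0.90 = 36.6 sq m.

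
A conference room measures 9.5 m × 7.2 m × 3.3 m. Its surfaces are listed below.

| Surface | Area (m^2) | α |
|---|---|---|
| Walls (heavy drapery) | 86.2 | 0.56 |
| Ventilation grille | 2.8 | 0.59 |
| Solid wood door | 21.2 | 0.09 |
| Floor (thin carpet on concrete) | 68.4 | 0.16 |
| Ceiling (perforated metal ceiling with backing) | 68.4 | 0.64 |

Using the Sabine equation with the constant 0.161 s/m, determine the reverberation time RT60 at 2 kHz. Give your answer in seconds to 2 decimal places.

A = Σ Sᵢαᵢ = 86.2*0.56 + 2.8*0.59 + 21.2*0.09 + 68.4*0.16 + 68.4*0.64 = 106.552 sabins.
Volume V = 9.5 × 7.2 × 3.3 = 225.72 m³.
T = 0.161 V/A = 0.161·225.72/106.552 = 0.34 s.

0.34 s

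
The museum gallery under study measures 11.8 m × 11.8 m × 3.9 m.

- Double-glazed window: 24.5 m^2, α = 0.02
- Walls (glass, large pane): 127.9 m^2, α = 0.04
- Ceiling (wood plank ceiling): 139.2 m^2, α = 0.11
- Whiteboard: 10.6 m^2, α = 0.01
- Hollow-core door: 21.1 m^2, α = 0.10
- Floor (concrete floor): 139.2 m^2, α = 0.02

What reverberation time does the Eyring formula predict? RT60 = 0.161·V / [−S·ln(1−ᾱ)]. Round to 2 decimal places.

S = Σ Sᵢ = 462.5 m^2.
Absorption A = 24.5×0.02 + 127.9×0.04 + 139.2×0.11 + 10.6×0.01 + 21.1×0.10 + 139.2×0.02 = 25.918 sabins.
Mean coefficient ᾱ = A/S = 0.0560.
−S·ln(1−ᾱ) = −462.5 × ln(1 − 0.0560) = 26.653.
V = 11.8 × 11.8 × 3.9 = 543.036 m³.
RT60 = 0.161 × 543.036 / 26.653 = 3.28 s.

3.28 s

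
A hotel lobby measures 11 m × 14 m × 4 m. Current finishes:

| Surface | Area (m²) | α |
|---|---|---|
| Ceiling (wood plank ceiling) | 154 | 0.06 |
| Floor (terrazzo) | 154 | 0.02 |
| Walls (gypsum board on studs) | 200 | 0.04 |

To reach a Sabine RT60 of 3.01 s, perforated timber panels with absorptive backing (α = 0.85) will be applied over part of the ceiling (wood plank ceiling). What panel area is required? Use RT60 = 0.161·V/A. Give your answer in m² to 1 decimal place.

Equivalent absorption area: A₁ = 154*0.06 + 154*0.02 + 200*0.04 = 20.320 m².
V = 616 m³. Target absorption A₂ = 0.161 × 616 / 3.01 = 32.949 sabins.
Absorption to add: 32.949 − 20.320 = 12.629 sabins.
Net gain per m²: Δα = 0.85 − 0.06 = 0.79.
Panel area = 12.629 / 0.79 = 16.0 m².

16.0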